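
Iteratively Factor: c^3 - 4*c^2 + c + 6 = (c - 2)*(c^2 - 2*c - 3) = (c - 3)*(c - 2)*(c + 1)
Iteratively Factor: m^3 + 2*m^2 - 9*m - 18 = (m + 2)*(m^2 - 9) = (m + 2)*(m + 3)*(m - 3)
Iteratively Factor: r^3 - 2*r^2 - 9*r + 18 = (r - 2)*(r^2 - 9) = (r - 2)*(r + 3)*(r - 3)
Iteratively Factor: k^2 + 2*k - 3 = (k - 1)*(k + 3)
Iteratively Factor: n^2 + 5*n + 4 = (n + 4)*(n + 1)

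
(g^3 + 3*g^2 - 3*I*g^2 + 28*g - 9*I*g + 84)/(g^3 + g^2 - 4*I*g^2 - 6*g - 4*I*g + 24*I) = (g^2 - 3*I*g + 28)/(g^2 + g*(-2 - 4*I) + 8*I)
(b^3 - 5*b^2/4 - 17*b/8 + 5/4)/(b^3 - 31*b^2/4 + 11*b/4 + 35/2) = (b - 1/2)/(b - 7)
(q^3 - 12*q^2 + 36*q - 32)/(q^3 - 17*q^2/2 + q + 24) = 2*(q - 2)/(2*q + 3)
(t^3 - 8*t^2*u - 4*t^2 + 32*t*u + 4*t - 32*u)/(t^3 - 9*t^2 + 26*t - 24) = (t^2 - 8*t*u - 2*t + 16*u)/(t^2 - 7*t + 12)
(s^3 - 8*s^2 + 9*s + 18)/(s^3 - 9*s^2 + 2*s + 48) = (s^2 - 5*s - 6)/(s^2 - 6*s - 16)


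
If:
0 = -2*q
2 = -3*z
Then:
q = 0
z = -2/3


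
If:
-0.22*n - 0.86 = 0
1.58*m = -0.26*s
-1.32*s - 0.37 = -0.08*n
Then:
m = 0.09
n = -3.91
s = -0.52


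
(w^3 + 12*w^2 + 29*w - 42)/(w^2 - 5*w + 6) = (w^3 + 12*w^2 + 29*w - 42)/(w^2 - 5*w + 6)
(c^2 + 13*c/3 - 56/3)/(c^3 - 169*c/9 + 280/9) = 3*(c + 7)/(3*c^2 + 8*c - 35)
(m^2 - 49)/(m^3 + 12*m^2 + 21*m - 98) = (m - 7)/(m^2 + 5*m - 14)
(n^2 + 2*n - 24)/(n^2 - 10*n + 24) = (n + 6)/(n - 6)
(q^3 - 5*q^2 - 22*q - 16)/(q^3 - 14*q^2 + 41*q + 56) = (q + 2)/(q - 7)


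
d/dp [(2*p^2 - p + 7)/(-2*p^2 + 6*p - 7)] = 5*(2*p^2 - 7)/(4*p^4 - 24*p^3 + 64*p^2 - 84*p + 49)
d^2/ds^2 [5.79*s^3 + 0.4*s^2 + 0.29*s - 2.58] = 34.74*s + 0.8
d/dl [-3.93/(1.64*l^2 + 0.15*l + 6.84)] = (12.8904*l + 0.5895)/(1.64*l^2 + 0.15*l + 6.84)^2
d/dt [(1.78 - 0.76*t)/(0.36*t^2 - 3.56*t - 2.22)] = (0.2736*t^2 - 1.2816*t + 8.024)/(0.1296*t^4 - 2.5632*t^3 + 11.0752*t^2 + 15.8064*t + 4.9284)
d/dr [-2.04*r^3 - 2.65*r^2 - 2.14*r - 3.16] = -6.12*r^2 - 5.3*r - 2.14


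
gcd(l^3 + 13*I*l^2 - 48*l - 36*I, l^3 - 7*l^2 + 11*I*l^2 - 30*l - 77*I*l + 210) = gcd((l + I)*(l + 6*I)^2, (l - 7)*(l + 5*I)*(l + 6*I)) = l + 6*I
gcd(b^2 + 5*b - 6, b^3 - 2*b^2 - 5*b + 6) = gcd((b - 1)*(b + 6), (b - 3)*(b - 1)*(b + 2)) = b - 1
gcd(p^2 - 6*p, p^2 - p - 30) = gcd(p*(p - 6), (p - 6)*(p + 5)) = p - 6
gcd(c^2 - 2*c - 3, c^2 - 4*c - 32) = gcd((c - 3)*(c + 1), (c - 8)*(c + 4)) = 1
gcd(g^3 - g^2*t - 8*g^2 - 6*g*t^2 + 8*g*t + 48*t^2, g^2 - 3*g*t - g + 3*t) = -g + 3*t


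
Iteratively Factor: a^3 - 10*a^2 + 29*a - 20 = (a - 5)*(a^2 - 5*a + 4) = (a - 5)*(a - 1)*(a - 4)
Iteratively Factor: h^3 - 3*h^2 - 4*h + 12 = (h - 2)*(h^2 - h - 6) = (h - 3)*(h - 2)*(h + 2)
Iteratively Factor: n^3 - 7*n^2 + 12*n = (n - 3)*(n^2 - 4*n) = n*(n - 3)*(n - 4)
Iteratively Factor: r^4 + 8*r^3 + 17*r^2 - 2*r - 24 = (r + 4)*(r^3 + 4*r^2 + r - 6) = (r + 2)*(r + 4)*(r^2 + 2*r - 3) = (r - 1)*(r + 2)*(r + 4)*(r + 3)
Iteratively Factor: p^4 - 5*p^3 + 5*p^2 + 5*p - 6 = (p - 3)*(p^3 - 2*p^2 - p + 2) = (p - 3)*(p - 2)*(p^2 - 1) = (p - 3)*(p - 2)*(p + 1)*(p - 1)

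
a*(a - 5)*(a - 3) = a^3 - 8*a^2 + 15*a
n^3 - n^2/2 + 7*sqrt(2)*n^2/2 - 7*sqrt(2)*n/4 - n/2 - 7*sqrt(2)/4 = (n - 1)*(n + 1/2)*(n + 7*sqrt(2)/2)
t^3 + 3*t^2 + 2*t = t*(t + 1)*(t + 2)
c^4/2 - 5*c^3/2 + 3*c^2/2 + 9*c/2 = c*(c/2 + 1/2)*(c - 3)^2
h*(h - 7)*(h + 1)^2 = h^4 - 5*h^3 - 13*h^2 - 7*h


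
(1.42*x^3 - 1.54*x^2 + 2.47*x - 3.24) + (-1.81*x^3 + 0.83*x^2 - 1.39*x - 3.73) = -0.39*x^3 - 0.71*x^2 + 1.08*x - 6.97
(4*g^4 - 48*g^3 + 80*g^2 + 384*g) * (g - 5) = 4*g^5 - 68*g^4 + 320*g^3 - 16*g^2 - 1920*g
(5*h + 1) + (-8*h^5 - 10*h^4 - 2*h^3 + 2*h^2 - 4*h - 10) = -8*h^5 - 10*h^4 - 2*h^3 + 2*h^2 + h - 9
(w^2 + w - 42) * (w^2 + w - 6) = w^4 + 2*w^3 - 47*w^2 - 48*w + 252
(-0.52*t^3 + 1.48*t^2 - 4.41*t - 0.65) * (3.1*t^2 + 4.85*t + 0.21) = -1.612*t^5 + 2.066*t^4 - 6.6022*t^3 - 23.0927*t^2 - 4.0786*t - 0.1365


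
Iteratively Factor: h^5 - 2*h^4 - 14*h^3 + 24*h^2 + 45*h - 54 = (h - 1)*(h^4 - h^3 - 15*h^2 + 9*h + 54) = (h - 1)*(h + 2)*(h^3 - 3*h^2 - 9*h + 27) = (h - 1)*(h + 2)*(h + 3)*(h^2 - 6*h + 9) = (h - 3)*(h - 1)*(h + 2)*(h + 3)*(h - 3)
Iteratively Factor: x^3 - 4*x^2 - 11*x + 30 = (x - 5)*(x^2 + x - 6) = (x - 5)*(x + 3)*(x - 2)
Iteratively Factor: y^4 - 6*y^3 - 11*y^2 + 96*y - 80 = (y - 1)*(y^3 - 5*y^2 - 16*y + 80) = (y - 4)*(y - 1)*(y^2 - y - 20) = (y - 4)*(y - 1)*(y + 4)*(y - 5)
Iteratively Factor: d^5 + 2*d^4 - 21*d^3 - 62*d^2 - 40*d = (d + 1)*(d^4 + d^3 - 22*d^2 - 40*d) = (d + 1)*(d + 4)*(d^3 - 3*d^2 - 10*d) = (d + 1)*(d + 2)*(d + 4)*(d^2 - 5*d) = (d - 5)*(d + 1)*(d + 2)*(d + 4)*(d)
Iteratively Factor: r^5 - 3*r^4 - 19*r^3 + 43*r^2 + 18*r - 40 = (r - 1)*(r^4 - 2*r^3 - 21*r^2 + 22*r + 40) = (r - 1)*(r + 4)*(r^3 - 6*r^2 + 3*r + 10) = (r - 2)*(r - 1)*(r + 4)*(r^2 - 4*r - 5) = (r - 2)*(r - 1)*(r + 1)*(r + 4)*(r - 5)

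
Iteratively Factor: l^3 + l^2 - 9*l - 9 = (l + 1)*(l^2 - 9) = (l - 3)*(l + 1)*(l + 3)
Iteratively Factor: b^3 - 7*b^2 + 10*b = (b)*(b^2 - 7*b + 10) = b*(b - 2)*(b - 5)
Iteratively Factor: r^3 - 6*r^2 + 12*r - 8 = (r - 2)*(r^2 - 4*r + 4) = (r - 2)^2*(r - 2)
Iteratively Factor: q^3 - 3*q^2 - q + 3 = (q - 3)*(q^2 - 1) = (q - 3)*(q - 1)*(q + 1)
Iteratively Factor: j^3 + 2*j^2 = (j + 2)*(j^2) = j*(j + 2)*(j)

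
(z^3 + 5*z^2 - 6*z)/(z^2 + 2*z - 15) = z*(z^2 + 5*z - 6)/(z^2 + 2*z - 15)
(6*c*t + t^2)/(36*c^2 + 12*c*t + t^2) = t/(6*c + t)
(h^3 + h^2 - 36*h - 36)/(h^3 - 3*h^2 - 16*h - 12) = (h + 6)/(h + 2)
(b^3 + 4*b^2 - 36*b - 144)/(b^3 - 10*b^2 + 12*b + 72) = (b^2 + 10*b + 24)/(b^2 - 4*b - 12)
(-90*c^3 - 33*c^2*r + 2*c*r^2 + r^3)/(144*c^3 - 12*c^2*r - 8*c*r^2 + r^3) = (15*c^2 + 8*c*r + r^2)/(-24*c^2 - 2*c*r + r^2)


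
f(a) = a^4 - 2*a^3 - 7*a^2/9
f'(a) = 4*a^3 - 6*a^2 - 14*a/9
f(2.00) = -3.11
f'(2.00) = 4.89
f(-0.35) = 0.01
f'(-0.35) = -0.36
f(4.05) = 123.42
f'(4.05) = 161.01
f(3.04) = 22.03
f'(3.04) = 52.20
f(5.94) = 798.32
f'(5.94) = 617.40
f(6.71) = 1387.93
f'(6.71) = 927.86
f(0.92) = -1.50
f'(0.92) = -3.39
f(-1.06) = 2.77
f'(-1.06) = -9.86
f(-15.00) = 57200.00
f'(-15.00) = -14826.67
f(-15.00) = 57200.00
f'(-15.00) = -14826.67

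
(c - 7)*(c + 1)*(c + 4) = c^3 - 2*c^2 - 31*c - 28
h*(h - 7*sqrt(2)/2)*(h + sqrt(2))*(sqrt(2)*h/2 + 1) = sqrt(2)*h^4/2 - 3*h^3/2 - 6*sqrt(2)*h^2 - 7*h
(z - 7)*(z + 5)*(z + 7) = z^3 + 5*z^2 - 49*z - 245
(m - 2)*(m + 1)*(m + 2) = m^3 + m^2 - 4*m - 4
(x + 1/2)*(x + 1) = x^2 + 3*x/2 + 1/2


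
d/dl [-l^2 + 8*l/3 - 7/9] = 8/3 - 2*l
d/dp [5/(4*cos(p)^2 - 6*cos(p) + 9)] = 10*(4*cos(p) - 3)*sin(p)/(4*cos(p)^2 - 6*cos(p) + 9)^2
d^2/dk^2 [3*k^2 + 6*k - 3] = 6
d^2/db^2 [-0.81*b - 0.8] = 0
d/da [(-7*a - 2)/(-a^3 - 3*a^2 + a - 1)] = (7*a^3 + 21*a^2 - 7*a - (7*a + 2)*(3*a^2 + 6*a - 1) + 7)/(a^3 + 3*a^2 - a + 1)^2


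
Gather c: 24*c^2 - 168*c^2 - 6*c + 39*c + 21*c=-144*c^2 + 54*c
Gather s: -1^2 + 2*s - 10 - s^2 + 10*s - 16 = -s^2 + 12*s - 27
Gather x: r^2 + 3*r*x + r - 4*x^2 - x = r^2 + r - 4*x^2 + x*(3*r - 1)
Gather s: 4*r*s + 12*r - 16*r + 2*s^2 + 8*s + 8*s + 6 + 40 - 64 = -4*r + 2*s^2 + s*(4*r + 16) - 18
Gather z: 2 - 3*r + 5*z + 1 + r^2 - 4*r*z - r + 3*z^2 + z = r^2 - 4*r + 3*z^2 + z*(6 - 4*r) + 3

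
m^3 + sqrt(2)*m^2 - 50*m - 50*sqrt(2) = (m - 5*sqrt(2))*(m + sqrt(2))*(m + 5*sqrt(2))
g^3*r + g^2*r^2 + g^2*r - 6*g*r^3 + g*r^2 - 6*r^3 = (g - 2*r)*(g + 3*r)*(g*r + r)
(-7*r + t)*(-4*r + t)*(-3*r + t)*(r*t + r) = -84*r^4*t - 84*r^4 + 61*r^3*t^2 + 61*r^3*t - 14*r^2*t^3 - 14*r^2*t^2 + r*t^4 + r*t^3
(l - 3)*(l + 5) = l^2 + 2*l - 15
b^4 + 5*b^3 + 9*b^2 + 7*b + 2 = (b + 1)^3*(b + 2)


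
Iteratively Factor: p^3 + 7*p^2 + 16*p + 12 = (p + 3)*(p^2 + 4*p + 4) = (p + 2)*(p + 3)*(p + 2)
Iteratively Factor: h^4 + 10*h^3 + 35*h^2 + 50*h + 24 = (h + 4)*(h^3 + 6*h^2 + 11*h + 6) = (h + 2)*(h + 4)*(h^2 + 4*h + 3) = (h + 2)*(h + 3)*(h + 4)*(h + 1)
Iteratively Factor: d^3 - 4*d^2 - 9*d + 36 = (d - 4)*(d^2 - 9) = (d - 4)*(d - 3)*(d + 3)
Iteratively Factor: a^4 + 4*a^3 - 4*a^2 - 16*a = (a - 2)*(a^3 + 6*a^2 + 8*a) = a*(a - 2)*(a^2 + 6*a + 8) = a*(a - 2)*(a + 4)*(a + 2)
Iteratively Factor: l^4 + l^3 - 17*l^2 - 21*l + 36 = (l + 3)*(l^3 - 2*l^2 - 11*l + 12) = (l - 4)*(l + 3)*(l^2 + 2*l - 3) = (l - 4)*(l - 1)*(l + 3)*(l + 3)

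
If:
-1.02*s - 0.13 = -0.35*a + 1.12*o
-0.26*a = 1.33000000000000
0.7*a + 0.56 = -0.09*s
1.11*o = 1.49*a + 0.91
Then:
No Solution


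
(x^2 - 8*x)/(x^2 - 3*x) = (x - 8)/(x - 3)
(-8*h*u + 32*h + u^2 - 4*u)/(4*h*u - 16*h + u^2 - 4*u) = (-8*h + u)/(4*h + u)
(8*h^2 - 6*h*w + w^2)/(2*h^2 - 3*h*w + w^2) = (-4*h + w)/(-h + w)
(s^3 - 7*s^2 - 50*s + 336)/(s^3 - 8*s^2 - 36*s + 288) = (s + 7)/(s + 6)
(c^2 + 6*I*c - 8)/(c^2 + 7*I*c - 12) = (c + 2*I)/(c + 3*I)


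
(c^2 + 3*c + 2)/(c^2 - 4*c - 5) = (c + 2)/(c - 5)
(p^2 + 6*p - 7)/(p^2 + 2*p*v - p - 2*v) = (p + 7)/(p + 2*v)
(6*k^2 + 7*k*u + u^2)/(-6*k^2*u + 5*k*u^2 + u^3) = (k + u)/(u*(-k + u))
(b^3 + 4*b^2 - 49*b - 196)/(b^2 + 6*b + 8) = (b^2 - 49)/(b + 2)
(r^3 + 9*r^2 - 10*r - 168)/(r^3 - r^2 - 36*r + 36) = (r^2 + 3*r - 28)/(r^2 - 7*r + 6)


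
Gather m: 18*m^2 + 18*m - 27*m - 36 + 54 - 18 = 18*m^2 - 9*m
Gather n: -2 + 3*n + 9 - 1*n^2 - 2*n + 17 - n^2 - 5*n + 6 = -2*n^2 - 4*n + 30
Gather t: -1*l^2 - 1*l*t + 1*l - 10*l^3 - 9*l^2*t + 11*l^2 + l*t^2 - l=-10*l^3 + 10*l^2 + l*t^2 + t*(-9*l^2 - l)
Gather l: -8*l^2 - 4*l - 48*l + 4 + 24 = -8*l^2 - 52*l + 28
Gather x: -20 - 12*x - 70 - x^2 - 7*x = -x^2 - 19*x - 90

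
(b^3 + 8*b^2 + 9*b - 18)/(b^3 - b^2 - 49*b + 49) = (b^2 + 9*b + 18)/(b^2 - 49)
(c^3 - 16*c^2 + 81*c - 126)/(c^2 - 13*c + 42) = c - 3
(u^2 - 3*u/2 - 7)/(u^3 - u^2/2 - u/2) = (-2*u^2 + 3*u + 14)/(u*(-2*u^2 + u + 1))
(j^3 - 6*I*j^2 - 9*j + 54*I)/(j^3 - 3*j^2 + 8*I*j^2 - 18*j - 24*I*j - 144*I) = (j^2 + j*(-3 - 6*I) + 18*I)/(j^2 + j*(-6 + 8*I) - 48*I)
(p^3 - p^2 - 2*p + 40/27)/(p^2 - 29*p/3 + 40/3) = (9*p^2 + 6*p - 8)/(9*(p - 8))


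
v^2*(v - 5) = v^3 - 5*v^2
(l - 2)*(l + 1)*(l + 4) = l^3 + 3*l^2 - 6*l - 8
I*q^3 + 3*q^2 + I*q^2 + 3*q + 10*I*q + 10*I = (q - 5*I)*(q + 2*I)*(I*q + I)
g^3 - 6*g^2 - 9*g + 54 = (g - 6)*(g - 3)*(g + 3)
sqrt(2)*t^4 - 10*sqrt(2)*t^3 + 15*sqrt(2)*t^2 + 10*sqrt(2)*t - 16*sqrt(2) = (t - 8)*(t - 2)*(t - 1)*(sqrt(2)*t + sqrt(2))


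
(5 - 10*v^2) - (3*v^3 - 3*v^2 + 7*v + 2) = -3*v^3 - 7*v^2 - 7*v + 3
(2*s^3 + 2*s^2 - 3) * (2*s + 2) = 4*s^4 + 8*s^3 + 4*s^2 - 6*s - 6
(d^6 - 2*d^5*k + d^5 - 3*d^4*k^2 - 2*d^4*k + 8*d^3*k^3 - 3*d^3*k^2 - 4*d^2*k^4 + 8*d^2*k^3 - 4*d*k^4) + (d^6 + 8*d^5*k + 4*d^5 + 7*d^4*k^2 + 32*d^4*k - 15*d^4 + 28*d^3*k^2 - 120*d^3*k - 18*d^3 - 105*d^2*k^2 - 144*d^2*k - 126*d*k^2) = 2*d^6 + 6*d^5*k + 5*d^5 + 4*d^4*k^2 + 30*d^4*k - 15*d^4 + 8*d^3*k^3 + 25*d^3*k^2 - 120*d^3*k - 18*d^3 - 4*d^2*k^4 + 8*d^2*k^3 - 105*d^2*k^2 - 144*d^2*k - 4*d*k^4 - 126*d*k^2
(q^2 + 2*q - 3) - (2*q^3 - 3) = -2*q^3 + q^2 + 2*q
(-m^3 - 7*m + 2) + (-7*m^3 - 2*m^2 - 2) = -8*m^3 - 2*m^2 - 7*m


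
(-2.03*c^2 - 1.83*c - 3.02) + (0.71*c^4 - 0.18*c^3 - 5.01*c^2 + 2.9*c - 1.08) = 0.71*c^4 - 0.18*c^3 - 7.04*c^2 + 1.07*c - 4.1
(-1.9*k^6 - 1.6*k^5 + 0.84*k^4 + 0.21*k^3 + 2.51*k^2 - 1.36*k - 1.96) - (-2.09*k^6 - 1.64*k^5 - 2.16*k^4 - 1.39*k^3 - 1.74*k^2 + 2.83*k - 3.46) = 0.19*k^6 + 0.0399999999999998*k^5 + 3.0*k^4 + 1.6*k^3 + 4.25*k^2 - 4.19*k + 1.5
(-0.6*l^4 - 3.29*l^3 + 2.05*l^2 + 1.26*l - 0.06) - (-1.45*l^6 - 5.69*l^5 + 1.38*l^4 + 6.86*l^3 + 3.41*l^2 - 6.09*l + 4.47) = 1.45*l^6 + 5.69*l^5 - 1.98*l^4 - 10.15*l^3 - 1.36*l^2 + 7.35*l - 4.53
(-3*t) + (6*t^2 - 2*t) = 6*t^2 - 5*t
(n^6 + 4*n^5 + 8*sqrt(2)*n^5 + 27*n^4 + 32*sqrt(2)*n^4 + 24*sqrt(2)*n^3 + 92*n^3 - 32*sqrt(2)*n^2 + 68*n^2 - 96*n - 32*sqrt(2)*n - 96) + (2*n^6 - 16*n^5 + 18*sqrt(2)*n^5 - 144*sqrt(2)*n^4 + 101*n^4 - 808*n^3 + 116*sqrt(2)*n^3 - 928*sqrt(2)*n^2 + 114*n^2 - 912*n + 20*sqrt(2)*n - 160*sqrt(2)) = 3*n^6 - 12*n^5 + 26*sqrt(2)*n^5 - 112*sqrt(2)*n^4 + 128*n^4 - 716*n^3 + 140*sqrt(2)*n^3 - 960*sqrt(2)*n^2 + 182*n^2 - 1008*n - 12*sqrt(2)*n - 160*sqrt(2) - 96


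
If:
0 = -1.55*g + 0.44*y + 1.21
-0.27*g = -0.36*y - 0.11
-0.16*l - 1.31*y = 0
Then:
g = 0.88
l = -2.91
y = 0.36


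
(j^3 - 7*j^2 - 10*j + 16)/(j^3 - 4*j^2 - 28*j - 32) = (j - 1)/(j + 2)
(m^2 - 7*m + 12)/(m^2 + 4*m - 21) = (m - 4)/(m + 7)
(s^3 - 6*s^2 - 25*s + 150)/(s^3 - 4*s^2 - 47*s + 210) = (s + 5)/(s + 7)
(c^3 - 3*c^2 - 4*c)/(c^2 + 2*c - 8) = c*(c^2 - 3*c - 4)/(c^2 + 2*c - 8)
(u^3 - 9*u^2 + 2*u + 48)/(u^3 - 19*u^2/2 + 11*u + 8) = 2*(u^2 - u - 6)/(2*u^2 - 3*u - 2)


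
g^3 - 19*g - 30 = (g - 5)*(g + 2)*(g + 3)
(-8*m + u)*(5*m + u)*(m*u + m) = -40*m^3*u - 40*m^3 - 3*m^2*u^2 - 3*m^2*u + m*u^3 + m*u^2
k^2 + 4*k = k*(k + 4)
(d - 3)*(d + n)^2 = d^3 + 2*d^2*n - 3*d^2 + d*n^2 - 6*d*n - 3*n^2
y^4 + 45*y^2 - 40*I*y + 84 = (y - 6*I)*(y - 2*I)*(y + I)*(y + 7*I)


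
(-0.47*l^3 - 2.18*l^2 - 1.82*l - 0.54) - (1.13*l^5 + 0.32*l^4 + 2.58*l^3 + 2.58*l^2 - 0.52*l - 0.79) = -1.13*l^5 - 0.32*l^4 - 3.05*l^3 - 4.76*l^2 - 1.3*l + 0.25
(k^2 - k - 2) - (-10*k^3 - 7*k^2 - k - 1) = 10*k^3 + 8*k^2 - 1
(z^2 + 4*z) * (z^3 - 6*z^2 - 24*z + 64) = z^5 - 2*z^4 - 48*z^3 - 32*z^2 + 256*z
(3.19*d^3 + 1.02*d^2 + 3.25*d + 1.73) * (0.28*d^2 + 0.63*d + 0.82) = 0.8932*d^5 + 2.2953*d^4 + 4.1684*d^3 + 3.3683*d^2 + 3.7549*d + 1.4186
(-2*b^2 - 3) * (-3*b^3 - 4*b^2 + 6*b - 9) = 6*b^5 + 8*b^4 - 3*b^3 + 30*b^2 - 18*b + 27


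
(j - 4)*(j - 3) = j^2 - 7*j + 12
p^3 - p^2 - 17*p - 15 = (p - 5)*(p + 1)*(p + 3)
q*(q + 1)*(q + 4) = q^3 + 5*q^2 + 4*q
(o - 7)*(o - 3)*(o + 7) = o^3 - 3*o^2 - 49*o + 147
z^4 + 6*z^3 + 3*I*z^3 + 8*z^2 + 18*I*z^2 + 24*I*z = z*(z + 2)*(z + 4)*(z + 3*I)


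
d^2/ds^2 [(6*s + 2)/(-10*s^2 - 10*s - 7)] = 40*(-10*(2*s + 1)^2*(3*s + 1) + (9*s + 4)*(10*s^2 + 10*s + 7))/(10*s^2 + 10*s + 7)^3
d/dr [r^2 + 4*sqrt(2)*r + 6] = 2*r + 4*sqrt(2)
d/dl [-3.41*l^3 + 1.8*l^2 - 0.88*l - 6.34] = -10.23*l^2 + 3.6*l - 0.88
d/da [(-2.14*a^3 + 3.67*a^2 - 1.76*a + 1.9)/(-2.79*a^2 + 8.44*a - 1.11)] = (5.9706*a^4 - 36.1232*a^3 + 33.1906*a^2 + 2.4546*a - 14.0824)/(7.7841*a^4 - 47.0952*a^3 + 77.4274*a^2 - 18.7368*a + 1.2321)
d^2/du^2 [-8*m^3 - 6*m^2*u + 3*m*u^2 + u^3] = 6*m + 6*u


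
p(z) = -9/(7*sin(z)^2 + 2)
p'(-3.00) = 3.85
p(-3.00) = -4.21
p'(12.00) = -3.54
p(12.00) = -2.24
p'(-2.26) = 1.62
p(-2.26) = -1.46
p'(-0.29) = -5.22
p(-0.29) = -3.50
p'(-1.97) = 0.72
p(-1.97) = -1.13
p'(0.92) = 1.47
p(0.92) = -1.40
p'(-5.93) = 5.08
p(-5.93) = -3.17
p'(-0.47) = -4.31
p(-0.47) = -2.62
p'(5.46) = -1.89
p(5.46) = -1.56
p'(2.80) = -5.13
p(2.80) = -3.23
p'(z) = 126*sin(z)*cos(z)/(7*sin(z)^2 + 2)^2 = 252*sin(2*z)/(11 - 7*cos(2*z))^2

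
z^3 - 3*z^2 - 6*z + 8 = (z - 4)*(z - 1)*(z + 2)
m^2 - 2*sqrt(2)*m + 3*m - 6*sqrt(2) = (m + 3)*(m - 2*sqrt(2))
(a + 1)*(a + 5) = a^2 + 6*a + 5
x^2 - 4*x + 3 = (x - 3)*(x - 1)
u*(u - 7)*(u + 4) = u^3 - 3*u^2 - 28*u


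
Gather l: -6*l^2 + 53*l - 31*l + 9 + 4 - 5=-6*l^2 + 22*l + 8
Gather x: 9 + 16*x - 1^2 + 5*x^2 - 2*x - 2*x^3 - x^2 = -2*x^3 + 4*x^2 + 14*x + 8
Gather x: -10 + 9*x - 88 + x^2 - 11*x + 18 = x^2 - 2*x - 80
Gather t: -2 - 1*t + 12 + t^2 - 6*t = t^2 - 7*t + 10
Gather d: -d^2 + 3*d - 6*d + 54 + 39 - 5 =-d^2 - 3*d + 88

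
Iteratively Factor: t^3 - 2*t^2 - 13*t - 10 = (t + 1)*(t^2 - 3*t - 10) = (t + 1)*(t + 2)*(t - 5)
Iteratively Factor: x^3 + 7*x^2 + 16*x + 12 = (x + 2)*(x^2 + 5*x + 6) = (x + 2)^2*(x + 3)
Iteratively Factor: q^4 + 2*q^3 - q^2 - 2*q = (q - 1)*(q^3 + 3*q^2 + 2*q) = q*(q - 1)*(q^2 + 3*q + 2) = q*(q - 1)*(q + 2)*(q + 1)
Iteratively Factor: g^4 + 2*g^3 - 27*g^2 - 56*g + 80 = (g + 4)*(g^3 - 2*g^2 - 19*g + 20) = (g - 1)*(g + 4)*(g^2 - g - 20) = (g - 1)*(g + 4)^2*(g - 5)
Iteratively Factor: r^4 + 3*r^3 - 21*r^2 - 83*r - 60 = (r + 4)*(r^3 - r^2 - 17*r - 15) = (r - 5)*(r + 4)*(r^2 + 4*r + 3) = (r - 5)*(r + 1)*(r + 4)*(r + 3)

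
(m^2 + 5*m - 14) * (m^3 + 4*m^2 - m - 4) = m^5 + 9*m^4 + 5*m^3 - 65*m^2 - 6*m + 56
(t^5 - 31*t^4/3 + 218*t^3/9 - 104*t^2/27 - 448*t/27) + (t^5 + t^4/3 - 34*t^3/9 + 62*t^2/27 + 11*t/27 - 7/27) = 2*t^5 - 10*t^4 + 184*t^3/9 - 14*t^2/9 - 437*t/27 - 7/27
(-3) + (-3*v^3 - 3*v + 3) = -3*v^3 - 3*v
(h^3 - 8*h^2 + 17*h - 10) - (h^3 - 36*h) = -8*h^2 + 53*h - 10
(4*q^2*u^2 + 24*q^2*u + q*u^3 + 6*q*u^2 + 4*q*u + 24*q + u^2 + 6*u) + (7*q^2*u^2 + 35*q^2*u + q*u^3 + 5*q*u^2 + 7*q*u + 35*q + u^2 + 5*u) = 11*q^2*u^2 + 59*q^2*u + 2*q*u^3 + 11*q*u^2 + 11*q*u + 59*q + 2*u^2 + 11*u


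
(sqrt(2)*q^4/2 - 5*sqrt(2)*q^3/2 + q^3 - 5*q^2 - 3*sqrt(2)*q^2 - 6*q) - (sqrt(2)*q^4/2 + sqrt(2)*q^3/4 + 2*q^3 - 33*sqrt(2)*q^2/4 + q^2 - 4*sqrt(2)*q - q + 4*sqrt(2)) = -11*sqrt(2)*q^3/4 - q^3 - 6*q^2 + 21*sqrt(2)*q^2/4 - 5*q + 4*sqrt(2)*q - 4*sqrt(2)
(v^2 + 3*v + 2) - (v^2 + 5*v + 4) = -2*v - 2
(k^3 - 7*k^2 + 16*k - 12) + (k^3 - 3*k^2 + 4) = 2*k^3 - 10*k^2 + 16*k - 8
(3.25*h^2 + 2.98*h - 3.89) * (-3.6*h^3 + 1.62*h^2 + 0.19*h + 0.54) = -11.7*h^5 - 5.463*h^4 + 19.4491*h^3 - 3.9806*h^2 + 0.8701*h - 2.1006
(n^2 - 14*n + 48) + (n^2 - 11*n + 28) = 2*n^2 - 25*n + 76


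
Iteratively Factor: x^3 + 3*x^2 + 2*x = (x)*(x^2 + 3*x + 2) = x*(x + 2)*(x + 1)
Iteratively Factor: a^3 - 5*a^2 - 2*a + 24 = (a - 4)*(a^2 - a - 6) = (a - 4)*(a - 3)*(a + 2)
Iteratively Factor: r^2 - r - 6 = (r - 3)*(r + 2)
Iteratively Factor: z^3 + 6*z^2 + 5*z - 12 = (z + 4)*(z^2 + 2*z - 3) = (z - 1)*(z + 4)*(z + 3)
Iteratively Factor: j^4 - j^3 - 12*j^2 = (j + 3)*(j^3 - 4*j^2) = (j - 4)*(j + 3)*(j^2) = j*(j - 4)*(j + 3)*(j)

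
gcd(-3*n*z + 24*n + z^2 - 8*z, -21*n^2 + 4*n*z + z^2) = -3*n + z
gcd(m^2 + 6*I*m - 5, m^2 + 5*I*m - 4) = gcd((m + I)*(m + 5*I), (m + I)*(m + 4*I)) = m + I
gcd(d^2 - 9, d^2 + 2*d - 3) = d + 3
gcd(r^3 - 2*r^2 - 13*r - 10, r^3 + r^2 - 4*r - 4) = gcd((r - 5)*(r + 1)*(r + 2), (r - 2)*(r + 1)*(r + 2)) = r^2 + 3*r + 2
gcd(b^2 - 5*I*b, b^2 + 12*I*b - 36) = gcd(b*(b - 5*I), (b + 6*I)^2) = 1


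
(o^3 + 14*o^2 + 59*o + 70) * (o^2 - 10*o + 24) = o^5 + 4*o^4 - 57*o^3 - 184*o^2 + 716*o + 1680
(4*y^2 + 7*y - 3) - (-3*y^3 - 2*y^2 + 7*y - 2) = 3*y^3 + 6*y^2 - 1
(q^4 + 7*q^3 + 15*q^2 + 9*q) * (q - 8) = q^5 - q^4 - 41*q^3 - 111*q^2 - 72*q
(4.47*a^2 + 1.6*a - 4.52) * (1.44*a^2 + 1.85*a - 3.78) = 6.4368*a^4 + 10.5735*a^3 - 20.4454*a^2 - 14.41*a + 17.0856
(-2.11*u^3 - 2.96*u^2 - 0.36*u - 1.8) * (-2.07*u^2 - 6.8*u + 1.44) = 4.3677*u^5 + 20.4752*u^4 + 17.8348*u^3 + 1.9116*u^2 + 11.7216*u - 2.592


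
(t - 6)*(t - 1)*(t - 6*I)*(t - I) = t^4 - 7*t^3 - 7*I*t^3 + 49*I*t^2 + 42*t - 42*I*t - 36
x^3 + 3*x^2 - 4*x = x*(x - 1)*(x + 4)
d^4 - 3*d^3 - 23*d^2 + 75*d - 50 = (d - 5)*(d - 2)*(d - 1)*(d + 5)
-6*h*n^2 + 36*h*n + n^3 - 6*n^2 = n*(-6*h + n)*(n - 6)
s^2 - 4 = (s - 2)*(s + 2)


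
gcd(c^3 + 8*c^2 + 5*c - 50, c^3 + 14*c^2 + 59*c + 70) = c + 5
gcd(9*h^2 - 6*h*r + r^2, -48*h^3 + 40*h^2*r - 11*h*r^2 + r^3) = -3*h + r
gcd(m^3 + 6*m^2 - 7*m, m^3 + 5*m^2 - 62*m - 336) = m + 7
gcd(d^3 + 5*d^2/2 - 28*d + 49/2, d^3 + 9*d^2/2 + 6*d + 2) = 1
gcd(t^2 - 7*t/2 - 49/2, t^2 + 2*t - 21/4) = t + 7/2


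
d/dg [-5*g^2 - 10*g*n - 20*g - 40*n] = -10*g - 10*n - 20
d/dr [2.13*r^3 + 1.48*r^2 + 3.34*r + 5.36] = 6.39*r^2 + 2.96*r + 3.34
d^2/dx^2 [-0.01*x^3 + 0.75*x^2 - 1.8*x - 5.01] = 1.5 - 0.06*x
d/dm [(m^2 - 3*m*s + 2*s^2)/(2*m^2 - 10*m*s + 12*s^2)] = -s/(m^2 - 6*m*s + 9*s^2)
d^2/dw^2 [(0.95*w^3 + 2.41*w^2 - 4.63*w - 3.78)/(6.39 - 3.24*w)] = (-19.94544*w^3 + 118.01052*w^2 - 232.74297*w + 74.26647)/(34.012224*w^3 - 201.238992*w^2 + 396.888012*w - 260.917119)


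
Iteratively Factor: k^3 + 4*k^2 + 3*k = (k + 1)*(k^2 + 3*k) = k*(k + 1)*(k + 3)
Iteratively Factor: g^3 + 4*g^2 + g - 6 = (g + 3)*(g^2 + g - 2) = (g + 2)*(g + 3)*(g - 1)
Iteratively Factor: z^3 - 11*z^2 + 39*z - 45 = (z - 3)*(z^2 - 8*z + 15) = (z - 3)^2*(z - 5)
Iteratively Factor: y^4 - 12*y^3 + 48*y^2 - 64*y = (y)*(y^3 - 12*y^2 + 48*y - 64) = y*(y - 4)*(y^2 - 8*y + 16) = y*(y - 4)^2*(y - 4)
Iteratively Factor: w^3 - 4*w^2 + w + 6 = (w - 3)*(w^2 - w - 2) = (w - 3)*(w - 2)*(w + 1)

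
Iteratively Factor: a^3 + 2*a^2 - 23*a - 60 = (a - 5)*(a^2 + 7*a + 12) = (a - 5)*(a + 3)*(a + 4)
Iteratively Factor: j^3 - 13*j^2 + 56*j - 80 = (j - 4)*(j^2 - 9*j + 20) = (j - 5)*(j - 4)*(j - 4)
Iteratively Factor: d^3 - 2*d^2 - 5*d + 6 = (d + 2)*(d^2 - 4*d + 3) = (d - 3)*(d + 2)*(d - 1)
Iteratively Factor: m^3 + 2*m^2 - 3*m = (m - 1)*(m^2 + 3*m) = (m - 1)*(m + 3)*(m)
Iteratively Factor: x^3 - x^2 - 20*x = (x - 5)*(x^2 + 4*x) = (x - 5)*(x + 4)*(x)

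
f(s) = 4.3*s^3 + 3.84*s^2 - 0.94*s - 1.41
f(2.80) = 120.46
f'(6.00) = 509.54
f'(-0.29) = -2.08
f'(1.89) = 59.66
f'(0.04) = -0.61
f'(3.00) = 138.20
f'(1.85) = 57.42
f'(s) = 12.9*s^2 + 7.68*s - 0.94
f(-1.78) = -11.82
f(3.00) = 146.43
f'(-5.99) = 415.91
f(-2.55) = -45.34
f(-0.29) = -0.92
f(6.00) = 1059.99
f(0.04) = -1.44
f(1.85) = 37.22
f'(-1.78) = 26.26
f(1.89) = 39.56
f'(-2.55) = 63.36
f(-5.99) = -782.16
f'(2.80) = 121.70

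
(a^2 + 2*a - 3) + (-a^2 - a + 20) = a + 17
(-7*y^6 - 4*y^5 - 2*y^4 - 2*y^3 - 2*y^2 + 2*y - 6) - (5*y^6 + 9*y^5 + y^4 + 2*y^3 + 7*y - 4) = -12*y^6 - 13*y^5 - 3*y^4 - 4*y^3 - 2*y^2 - 5*y - 2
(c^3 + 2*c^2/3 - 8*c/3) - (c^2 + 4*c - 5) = c^3 - c^2/3 - 20*c/3 + 5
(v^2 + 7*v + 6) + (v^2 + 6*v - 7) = 2*v^2 + 13*v - 1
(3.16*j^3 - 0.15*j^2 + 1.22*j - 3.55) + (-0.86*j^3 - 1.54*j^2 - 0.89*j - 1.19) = 2.3*j^3 - 1.69*j^2 + 0.33*j - 4.74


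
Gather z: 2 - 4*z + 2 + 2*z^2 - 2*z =2*z^2 - 6*z + 4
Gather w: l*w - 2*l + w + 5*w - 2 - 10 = -2*l + w*(l + 6) - 12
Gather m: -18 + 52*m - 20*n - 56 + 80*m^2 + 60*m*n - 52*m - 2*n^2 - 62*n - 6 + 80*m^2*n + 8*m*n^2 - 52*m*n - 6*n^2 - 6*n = m^2*(80*n + 80) + m*(8*n^2 + 8*n) - 8*n^2 - 88*n - 80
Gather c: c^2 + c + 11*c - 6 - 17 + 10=c^2 + 12*c - 13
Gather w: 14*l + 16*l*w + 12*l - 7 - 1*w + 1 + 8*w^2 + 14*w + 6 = 26*l + 8*w^2 + w*(16*l + 13)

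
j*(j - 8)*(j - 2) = j^3 - 10*j^2 + 16*j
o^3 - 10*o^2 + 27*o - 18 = (o - 6)*(o - 3)*(o - 1)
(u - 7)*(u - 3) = u^2 - 10*u + 21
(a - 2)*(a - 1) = a^2 - 3*a + 2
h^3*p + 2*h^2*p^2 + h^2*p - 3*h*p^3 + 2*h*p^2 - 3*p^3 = (h - p)*(h + 3*p)*(h*p + p)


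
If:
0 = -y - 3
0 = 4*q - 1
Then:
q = 1/4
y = -3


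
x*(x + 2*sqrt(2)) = x^2 + 2*sqrt(2)*x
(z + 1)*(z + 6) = z^2 + 7*z + 6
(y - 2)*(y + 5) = y^2 + 3*y - 10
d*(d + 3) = d^2 + 3*d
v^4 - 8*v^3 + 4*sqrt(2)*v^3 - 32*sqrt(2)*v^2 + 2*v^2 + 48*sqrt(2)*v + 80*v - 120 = (v - 6)*(v - 2)*(v - sqrt(2))*(v + 5*sqrt(2))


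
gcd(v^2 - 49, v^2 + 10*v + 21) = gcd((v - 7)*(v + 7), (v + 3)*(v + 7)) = v + 7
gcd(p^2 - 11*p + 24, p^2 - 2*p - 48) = p - 8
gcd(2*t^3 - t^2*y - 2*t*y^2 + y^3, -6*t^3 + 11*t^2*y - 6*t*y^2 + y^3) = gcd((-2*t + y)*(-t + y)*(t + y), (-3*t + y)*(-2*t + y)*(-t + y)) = 2*t^2 - 3*t*y + y^2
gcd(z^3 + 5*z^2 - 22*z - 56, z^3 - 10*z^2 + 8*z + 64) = z^2 - 2*z - 8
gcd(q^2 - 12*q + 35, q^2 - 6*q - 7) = q - 7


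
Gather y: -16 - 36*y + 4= -36*y - 12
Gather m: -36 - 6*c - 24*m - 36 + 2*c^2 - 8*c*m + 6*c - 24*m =2*c^2 + m*(-8*c - 48) - 72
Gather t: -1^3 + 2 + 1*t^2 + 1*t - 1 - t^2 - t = 0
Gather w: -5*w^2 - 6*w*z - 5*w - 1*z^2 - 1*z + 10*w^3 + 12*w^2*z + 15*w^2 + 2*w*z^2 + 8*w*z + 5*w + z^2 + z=10*w^3 + w^2*(12*z + 10) + w*(2*z^2 + 2*z)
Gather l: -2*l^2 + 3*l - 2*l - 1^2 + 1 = -2*l^2 + l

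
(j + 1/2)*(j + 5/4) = j^2 + 7*j/4 + 5/8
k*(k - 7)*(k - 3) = k^3 - 10*k^2 + 21*k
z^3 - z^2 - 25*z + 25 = (z - 5)*(z - 1)*(z + 5)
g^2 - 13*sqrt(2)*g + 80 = (g - 8*sqrt(2))*(g - 5*sqrt(2))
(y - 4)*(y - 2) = y^2 - 6*y + 8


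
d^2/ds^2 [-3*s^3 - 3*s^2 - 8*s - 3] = -18*s - 6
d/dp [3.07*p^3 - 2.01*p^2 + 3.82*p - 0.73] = 9.21*p^2 - 4.02*p + 3.82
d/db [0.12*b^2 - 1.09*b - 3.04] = 0.24*b - 1.09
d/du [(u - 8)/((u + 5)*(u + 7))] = (-u^2 + 16*u + 131)/(u^4 + 24*u^3 + 214*u^2 + 840*u + 1225)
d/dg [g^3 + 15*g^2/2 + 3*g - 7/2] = 3*g^2 + 15*g + 3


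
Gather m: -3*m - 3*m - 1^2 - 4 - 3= -6*m - 8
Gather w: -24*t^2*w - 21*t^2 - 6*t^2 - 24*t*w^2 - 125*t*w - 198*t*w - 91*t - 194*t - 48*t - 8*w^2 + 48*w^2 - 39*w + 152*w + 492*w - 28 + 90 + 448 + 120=-27*t^2 - 333*t + w^2*(40 - 24*t) + w*(-24*t^2 - 323*t + 605) + 630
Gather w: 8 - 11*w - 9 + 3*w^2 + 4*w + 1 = 3*w^2 - 7*w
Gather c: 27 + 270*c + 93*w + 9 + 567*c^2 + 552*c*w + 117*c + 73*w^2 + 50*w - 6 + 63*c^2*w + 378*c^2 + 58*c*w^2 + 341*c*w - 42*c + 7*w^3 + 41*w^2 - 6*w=c^2*(63*w + 945) + c*(58*w^2 + 893*w + 345) + 7*w^3 + 114*w^2 + 137*w + 30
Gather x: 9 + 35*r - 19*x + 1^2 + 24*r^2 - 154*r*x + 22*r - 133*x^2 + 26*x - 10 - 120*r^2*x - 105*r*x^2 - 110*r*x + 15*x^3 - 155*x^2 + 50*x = 24*r^2 + 57*r + 15*x^3 + x^2*(-105*r - 288) + x*(-120*r^2 - 264*r + 57)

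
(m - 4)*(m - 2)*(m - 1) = m^3 - 7*m^2 + 14*m - 8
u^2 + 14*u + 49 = (u + 7)^2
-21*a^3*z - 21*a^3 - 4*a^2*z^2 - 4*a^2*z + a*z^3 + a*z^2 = (-7*a + z)*(3*a + z)*(a*z + a)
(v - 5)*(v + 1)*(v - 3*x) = v^3 - 3*v^2*x - 4*v^2 + 12*v*x - 5*v + 15*x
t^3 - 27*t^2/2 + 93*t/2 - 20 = (t - 8)*(t - 5)*(t - 1/2)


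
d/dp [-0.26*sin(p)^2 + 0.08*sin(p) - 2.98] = (0.08 - 0.52*sin(p))*cos(p)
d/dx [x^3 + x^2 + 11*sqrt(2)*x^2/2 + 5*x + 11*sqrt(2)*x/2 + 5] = 3*x^2 + 2*x + 11*sqrt(2)*x + 5 + 11*sqrt(2)/2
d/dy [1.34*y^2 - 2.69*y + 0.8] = 2.68*y - 2.69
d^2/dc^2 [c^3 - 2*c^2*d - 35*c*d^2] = 6*c - 4*d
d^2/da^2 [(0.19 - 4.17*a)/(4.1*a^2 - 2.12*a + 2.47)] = (-(4.17*a - 0.19)*(8.2*a - 2.12)*(16.4*a - 4.24) + (102.582*a - 19.2388)*(4.1*a^2 - 2.12*a + 2.47))/(4.1*a^2 - 2.12*a + 2.47)^3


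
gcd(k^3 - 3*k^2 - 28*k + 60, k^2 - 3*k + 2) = k - 2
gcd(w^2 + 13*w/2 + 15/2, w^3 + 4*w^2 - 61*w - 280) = w + 5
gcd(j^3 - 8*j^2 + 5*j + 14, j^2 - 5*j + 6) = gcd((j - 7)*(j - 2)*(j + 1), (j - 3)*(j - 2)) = j - 2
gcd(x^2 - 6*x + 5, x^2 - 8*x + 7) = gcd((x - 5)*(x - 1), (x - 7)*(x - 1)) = x - 1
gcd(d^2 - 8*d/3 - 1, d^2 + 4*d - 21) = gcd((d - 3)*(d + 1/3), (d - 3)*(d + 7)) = d - 3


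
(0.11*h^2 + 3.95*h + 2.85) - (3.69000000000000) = 0.11*h^2 + 3.95*h - 0.84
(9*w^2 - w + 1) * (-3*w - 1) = -27*w^3 - 6*w^2 - 2*w - 1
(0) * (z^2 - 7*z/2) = 0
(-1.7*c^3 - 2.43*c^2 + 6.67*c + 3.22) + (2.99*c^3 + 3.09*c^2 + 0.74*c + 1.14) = 1.29*c^3 + 0.66*c^2 + 7.41*c + 4.36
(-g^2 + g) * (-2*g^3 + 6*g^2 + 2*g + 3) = 2*g^5 - 8*g^4 + 4*g^3 - g^2 + 3*g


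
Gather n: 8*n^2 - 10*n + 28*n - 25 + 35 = 8*n^2 + 18*n + 10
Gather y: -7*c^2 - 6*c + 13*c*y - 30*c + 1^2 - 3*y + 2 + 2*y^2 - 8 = -7*c^2 - 36*c + 2*y^2 + y*(13*c - 3) - 5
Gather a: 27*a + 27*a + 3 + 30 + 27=54*a + 60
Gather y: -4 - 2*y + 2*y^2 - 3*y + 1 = 2*y^2 - 5*y - 3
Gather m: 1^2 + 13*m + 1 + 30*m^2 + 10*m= 30*m^2 + 23*m + 2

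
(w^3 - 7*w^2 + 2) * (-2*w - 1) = -2*w^4 + 13*w^3 + 7*w^2 - 4*w - 2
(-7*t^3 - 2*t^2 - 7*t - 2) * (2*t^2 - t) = -14*t^5 + 3*t^4 - 12*t^3 + 3*t^2 + 2*t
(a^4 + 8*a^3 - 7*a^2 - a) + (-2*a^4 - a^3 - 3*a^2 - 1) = -a^4 + 7*a^3 - 10*a^2 - a - 1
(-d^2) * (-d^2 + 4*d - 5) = d^4 - 4*d^3 + 5*d^2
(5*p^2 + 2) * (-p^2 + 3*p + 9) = -5*p^4 + 15*p^3 + 43*p^2 + 6*p + 18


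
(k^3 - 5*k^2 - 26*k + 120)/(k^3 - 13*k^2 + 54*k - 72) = (k + 5)/(k - 3)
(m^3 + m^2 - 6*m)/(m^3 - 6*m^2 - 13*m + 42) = m/(m - 7)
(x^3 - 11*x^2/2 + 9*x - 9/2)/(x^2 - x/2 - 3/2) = (x^2 - 4*x + 3)/(x + 1)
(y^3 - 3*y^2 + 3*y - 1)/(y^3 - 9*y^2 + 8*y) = (y^2 - 2*y + 1)/(y*(y - 8))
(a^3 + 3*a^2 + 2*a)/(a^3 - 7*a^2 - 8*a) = (a + 2)/(a - 8)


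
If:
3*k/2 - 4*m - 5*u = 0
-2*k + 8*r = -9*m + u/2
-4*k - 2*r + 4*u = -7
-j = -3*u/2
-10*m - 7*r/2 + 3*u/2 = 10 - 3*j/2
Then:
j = 1731/734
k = 11314/4771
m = -10267/9542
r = 18145/9542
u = 577/367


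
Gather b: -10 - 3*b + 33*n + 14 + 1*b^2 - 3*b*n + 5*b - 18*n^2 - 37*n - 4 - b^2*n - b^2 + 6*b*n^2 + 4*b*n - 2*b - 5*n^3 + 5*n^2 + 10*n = -b^2*n + b*(6*n^2 + n) - 5*n^3 - 13*n^2 + 6*n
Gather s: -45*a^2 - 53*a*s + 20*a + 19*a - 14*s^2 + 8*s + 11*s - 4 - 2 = -45*a^2 + 39*a - 14*s^2 + s*(19 - 53*a) - 6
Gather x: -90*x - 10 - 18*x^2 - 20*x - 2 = -18*x^2 - 110*x - 12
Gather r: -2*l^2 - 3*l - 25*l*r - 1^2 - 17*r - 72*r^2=-2*l^2 - 3*l - 72*r^2 + r*(-25*l - 17) - 1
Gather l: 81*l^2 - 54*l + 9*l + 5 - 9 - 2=81*l^2 - 45*l - 6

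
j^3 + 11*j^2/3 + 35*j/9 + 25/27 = (j + 1/3)*(j + 5/3)^2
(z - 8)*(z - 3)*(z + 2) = z^3 - 9*z^2 + 2*z + 48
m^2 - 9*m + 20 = (m - 5)*(m - 4)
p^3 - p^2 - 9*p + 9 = (p - 3)*(p - 1)*(p + 3)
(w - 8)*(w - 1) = w^2 - 9*w + 8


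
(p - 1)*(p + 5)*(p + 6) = p^3 + 10*p^2 + 19*p - 30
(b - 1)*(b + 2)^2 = b^3 + 3*b^2 - 4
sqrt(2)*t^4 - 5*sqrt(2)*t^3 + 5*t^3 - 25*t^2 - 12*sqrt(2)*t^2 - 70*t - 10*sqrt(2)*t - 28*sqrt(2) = (t - 7)*(t + 2)*(t + 2*sqrt(2))*(sqrt(2)*t + 1)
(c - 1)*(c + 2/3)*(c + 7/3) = c^3 + 2*c^2 - 13*c/9 - 14/9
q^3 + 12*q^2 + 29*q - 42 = (q - 1)*(q + 6)*(q + 7)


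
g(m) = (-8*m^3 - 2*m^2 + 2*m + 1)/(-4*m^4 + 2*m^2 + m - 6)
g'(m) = (-24*m^2 - 4*m + 2)/(-4*m^4 + 2*m^2 + m - 6) + (16*m^3 - 4*m - 1)*(-8*m^3 - 2*m^2 + 2*m + 1)/(-4*m^4 + 2*m^2 + m - 6)^2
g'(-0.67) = 0.84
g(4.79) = 0.44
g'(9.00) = -0.03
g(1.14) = 1.24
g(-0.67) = -0.18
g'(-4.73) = -0.08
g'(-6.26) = -0.05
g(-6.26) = -0.31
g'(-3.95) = -0.11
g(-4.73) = -0.40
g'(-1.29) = 0.54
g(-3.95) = -0.48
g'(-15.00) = -0.00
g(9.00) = 0.23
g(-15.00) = -0.13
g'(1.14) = 1.25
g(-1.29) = -0.82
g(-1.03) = -0.59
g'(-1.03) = 1.15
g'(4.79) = -0.10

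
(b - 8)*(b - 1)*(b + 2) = b^3 - 7*b^2 - 10*b + 16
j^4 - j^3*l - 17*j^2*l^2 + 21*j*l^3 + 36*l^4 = (j - 3*l)^2*(j + l)*(j + 4*l)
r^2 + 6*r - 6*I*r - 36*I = (r + 6)*(r - 6*I)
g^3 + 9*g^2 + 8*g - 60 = (g - 2)*(g + 5)*(g + 6)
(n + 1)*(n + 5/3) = n^2 + 8*n/3 + 5/3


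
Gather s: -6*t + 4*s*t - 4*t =4*s*t - 10*t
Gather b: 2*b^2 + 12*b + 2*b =2*b^2 + 14*b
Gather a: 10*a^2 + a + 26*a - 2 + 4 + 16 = 10*a^2 + 27*a + 18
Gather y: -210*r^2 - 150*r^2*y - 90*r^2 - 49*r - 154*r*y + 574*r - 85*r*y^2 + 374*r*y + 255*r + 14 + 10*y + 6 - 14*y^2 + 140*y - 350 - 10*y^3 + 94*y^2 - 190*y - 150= -300*r^2 + 780*r - 10*y^3 + y^2*(80 - 85*r) + y*(-150*r^2 + 220*r - 40) - 480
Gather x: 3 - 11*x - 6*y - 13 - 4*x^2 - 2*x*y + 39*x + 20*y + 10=-4*x^2 + x*(28 - 2*y) + 14*y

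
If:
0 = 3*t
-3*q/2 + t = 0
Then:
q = 0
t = 0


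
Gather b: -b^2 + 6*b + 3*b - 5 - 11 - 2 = -b^2 + 9*b - 18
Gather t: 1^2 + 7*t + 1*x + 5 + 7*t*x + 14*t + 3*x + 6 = t*(7*x + 21) + 4*x + 12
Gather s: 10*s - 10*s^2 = -10*s^2 + 10*s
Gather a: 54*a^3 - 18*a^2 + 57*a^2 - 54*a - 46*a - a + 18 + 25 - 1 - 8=54*a^3 + 39*a^2 - 101*a + 34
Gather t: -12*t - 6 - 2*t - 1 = -14*t - 7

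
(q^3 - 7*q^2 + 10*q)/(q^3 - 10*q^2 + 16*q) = (q - 5)/(q - 8)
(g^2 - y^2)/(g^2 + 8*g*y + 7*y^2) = (g - y)/(g + 7*y)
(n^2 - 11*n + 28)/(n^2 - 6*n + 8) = (n - 7)/(n - 2)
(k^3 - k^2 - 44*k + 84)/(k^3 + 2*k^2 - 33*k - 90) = (k^2 + 5*k - 14)/(k^2 + 8*k + 15)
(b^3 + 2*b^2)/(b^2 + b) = b*(b + 2)/(b + 1)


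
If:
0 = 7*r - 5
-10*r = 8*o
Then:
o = -25/28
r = 5/7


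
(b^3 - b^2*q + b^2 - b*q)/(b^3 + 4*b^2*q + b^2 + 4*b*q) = (b - q)/(b + 4*q)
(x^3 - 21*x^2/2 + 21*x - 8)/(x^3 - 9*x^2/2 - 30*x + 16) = (x - 2)/(x + 4)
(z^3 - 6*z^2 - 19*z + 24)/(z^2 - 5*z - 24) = z - 1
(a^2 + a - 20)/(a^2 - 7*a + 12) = (a + 5)/(a - 3)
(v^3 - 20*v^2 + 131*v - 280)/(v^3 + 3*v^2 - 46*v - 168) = (v^2 - 13*v + 40)/(v^2 + 10*v + 24)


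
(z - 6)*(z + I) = z^2 - 6*z + I*z - 6*I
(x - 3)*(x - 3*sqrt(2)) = x^2 - 3*sqrt(2)*x - 3*x + 9*sqrt(2)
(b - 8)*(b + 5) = b^2 - 3*b - 40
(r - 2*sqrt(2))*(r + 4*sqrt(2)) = r^2 + 2*sqrt(2)*r - 16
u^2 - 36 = (u - 6)*(u + 6)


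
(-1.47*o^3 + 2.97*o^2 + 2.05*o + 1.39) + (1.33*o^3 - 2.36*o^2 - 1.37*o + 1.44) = -0.14*o^3 + 0.61*o^2 + 0.68*o + 2.83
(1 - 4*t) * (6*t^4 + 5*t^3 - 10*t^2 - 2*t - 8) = -24*t^5 - 14*t^4 + 45*t^3 - 2*t^2 + 30*t - 8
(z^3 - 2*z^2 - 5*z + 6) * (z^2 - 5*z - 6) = z^5 - 7*z^4 - z^3 + 43*z^2 - 36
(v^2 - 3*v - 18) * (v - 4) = v^3 - 7*v^2 - 6*v + 72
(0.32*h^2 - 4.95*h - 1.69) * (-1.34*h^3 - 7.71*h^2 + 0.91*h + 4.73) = -0.4288*h^5 + 4.1658*h^4 + 40.7203*h^3 + 10.039*h^2 - 24.9514*h - 7.9937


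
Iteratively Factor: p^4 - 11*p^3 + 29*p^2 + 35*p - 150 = (p - 5)*(p^3 - 6*p^2 - p + 30) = (p - 5)*(p + 2)*(p^2 - 8*p + 15) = (p - 5)^2*(p + 2)*(p - 3)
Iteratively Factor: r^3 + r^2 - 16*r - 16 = (r + 1)*(r^2 - 16) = (r + 1)*(r + 4)*(r - 4)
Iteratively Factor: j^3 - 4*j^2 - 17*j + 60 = (j - 3)*(j^2 - j - 20) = (j - 3)*(j + 4)*(j - 5)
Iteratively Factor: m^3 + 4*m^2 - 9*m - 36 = (m - 3)*(m^2 + 7*m + 12) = (m - 3)*(m + 4)*(m + 3)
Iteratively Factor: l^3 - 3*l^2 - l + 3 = (l - 3)*(l^2 - 1) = (l - 3)*(l - 1)*(l + 1)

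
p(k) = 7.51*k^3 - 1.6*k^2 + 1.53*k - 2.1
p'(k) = 22.53*k^2 - 3.2*k + 1.53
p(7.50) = 3087.66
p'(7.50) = 1244.84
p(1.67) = 30.97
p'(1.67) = 59.02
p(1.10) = 7.64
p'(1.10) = 25.27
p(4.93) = 866.43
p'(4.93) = 533.34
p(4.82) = 809.07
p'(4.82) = 509.53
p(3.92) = 431.69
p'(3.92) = 335.19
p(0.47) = -0.95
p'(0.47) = 5.00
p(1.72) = 34.01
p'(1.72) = 62.68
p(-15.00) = -25731.30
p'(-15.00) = 5118.78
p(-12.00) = -13228.14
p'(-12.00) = 3284.25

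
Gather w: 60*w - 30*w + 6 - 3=30*w + 3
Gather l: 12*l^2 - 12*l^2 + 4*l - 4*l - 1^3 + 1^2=0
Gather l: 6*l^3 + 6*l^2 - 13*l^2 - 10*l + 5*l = 6*l^3 - 7*l^2 - 5*l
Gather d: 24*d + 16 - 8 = 24*d + 8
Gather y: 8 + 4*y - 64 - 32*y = -28*y - 56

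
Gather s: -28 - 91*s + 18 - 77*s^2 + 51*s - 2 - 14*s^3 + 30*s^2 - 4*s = -14*s^3 - 47*s^2 - 44*s - 12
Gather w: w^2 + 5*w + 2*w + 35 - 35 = w^2 + 7*w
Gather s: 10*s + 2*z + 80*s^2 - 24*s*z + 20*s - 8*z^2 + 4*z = 80*s^2 + s*(30 - 24*z) - 8*z^2 + 6*z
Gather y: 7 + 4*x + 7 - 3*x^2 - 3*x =-3*x^2 + x + 14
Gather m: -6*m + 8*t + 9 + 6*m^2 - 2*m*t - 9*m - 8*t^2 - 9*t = 6*m^2 + m*(-2*t - 15) - 8*t^2 - t + 9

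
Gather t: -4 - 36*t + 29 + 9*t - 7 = 18 - 27*t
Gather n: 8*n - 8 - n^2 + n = -n^2 + 9*n - 8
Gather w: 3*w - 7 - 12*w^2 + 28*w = -12*w^2 + 31*w - 7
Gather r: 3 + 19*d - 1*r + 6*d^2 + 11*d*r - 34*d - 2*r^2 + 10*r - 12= 6*d^2 - 15*d - 2*r^2 + r*(11*d + 9) - 9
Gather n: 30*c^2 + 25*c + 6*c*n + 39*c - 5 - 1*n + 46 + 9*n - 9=30*c^2 + 64*c + n*(6*c + 8) + 32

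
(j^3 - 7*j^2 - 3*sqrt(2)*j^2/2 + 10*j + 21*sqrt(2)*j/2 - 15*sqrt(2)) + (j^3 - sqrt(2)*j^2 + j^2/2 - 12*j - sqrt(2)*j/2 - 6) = 2*j^3 - 13*j^2/2 - 5*sqrt(2)*j^2/2 - 2*j + 10*sqrt(2)*j - 15*sqrt(2) - 6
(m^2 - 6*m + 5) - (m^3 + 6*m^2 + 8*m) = -m^3 - 5*m^2 - 14*m + 5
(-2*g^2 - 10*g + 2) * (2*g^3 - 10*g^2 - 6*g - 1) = -4*g^5 + 116*g^3 + 42*g^2 - 2*g - 2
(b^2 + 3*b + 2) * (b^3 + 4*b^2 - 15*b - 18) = b^5 + 7*b^4 - b^3 - 55*b^2 - 84*b - 36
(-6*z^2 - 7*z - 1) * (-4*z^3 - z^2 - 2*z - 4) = 24*z^5 + 34*z^4 + 23*z^3 + 39*z^2 + 30*z + 4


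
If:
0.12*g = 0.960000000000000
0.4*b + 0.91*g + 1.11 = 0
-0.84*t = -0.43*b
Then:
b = -20.98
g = 8.00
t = -10.74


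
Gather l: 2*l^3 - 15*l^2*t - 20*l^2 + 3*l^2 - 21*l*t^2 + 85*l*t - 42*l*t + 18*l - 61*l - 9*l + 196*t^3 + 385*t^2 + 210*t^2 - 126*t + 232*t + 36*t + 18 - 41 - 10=2*l^3 + l^2*(-15*t - 17) + l*(-21*t^2 + 43*t - 52) + 196*t^3 + 595*t^2 + 142*t - 33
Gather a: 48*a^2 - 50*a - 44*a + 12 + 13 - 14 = 48*a^2 - 94*a + 11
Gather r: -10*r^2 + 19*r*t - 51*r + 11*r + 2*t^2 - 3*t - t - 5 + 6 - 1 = -10*r^2 + r*(19*t - 40) + 2*t^2 - 4*t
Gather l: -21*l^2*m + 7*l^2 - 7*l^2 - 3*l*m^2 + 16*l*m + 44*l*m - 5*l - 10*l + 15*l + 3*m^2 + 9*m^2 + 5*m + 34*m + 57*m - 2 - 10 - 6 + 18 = -21*l^2*m + l*(-3*m^2 + 60*m) + 12*m^2 + 96*m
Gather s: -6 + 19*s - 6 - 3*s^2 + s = -3*s^2 + 20*s - 12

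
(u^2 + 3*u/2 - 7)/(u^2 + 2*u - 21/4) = 2*(u - 2)/(2*u - 3)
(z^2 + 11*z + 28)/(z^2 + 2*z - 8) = (z + 7)/(z - 2)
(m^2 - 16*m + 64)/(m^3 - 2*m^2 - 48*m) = (m - 8)/(m*(m + 6))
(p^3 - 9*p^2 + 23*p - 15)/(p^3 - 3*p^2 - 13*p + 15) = (p - 3)/(p + 3)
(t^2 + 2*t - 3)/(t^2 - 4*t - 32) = (-t^2 - 2*t + 3)/(-t^2 + 4*t + 32)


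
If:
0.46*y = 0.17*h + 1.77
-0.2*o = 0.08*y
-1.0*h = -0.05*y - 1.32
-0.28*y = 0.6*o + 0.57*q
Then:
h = 1.54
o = -1.77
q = -0.31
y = 4.42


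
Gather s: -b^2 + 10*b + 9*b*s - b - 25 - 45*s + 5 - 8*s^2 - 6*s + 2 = -b^2 + 9*b - 8*s^2 + s*(9*b - 51) - 18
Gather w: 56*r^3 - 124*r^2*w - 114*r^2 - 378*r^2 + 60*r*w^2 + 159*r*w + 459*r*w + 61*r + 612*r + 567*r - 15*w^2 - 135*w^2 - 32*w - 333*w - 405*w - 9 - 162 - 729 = 56*r^3 - 492*r^2 + 1240*r + w^2*(60*r - 150) + w*(-124*r^2 + 618*r - 770) - 900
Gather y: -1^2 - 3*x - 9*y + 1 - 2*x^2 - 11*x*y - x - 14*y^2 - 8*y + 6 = -2*x^2 - 4*x - 14*y^2 + y*(-11*x - 17) + 6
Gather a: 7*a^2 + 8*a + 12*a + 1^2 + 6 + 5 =7*a^2 + 20*a + 12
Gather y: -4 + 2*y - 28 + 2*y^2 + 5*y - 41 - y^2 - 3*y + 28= y^2 + 4*y - 45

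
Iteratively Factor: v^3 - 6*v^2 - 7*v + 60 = (v + 3)*(v^2 - 9*v + 20) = (v - 4)*(v + 3)*(v - 5)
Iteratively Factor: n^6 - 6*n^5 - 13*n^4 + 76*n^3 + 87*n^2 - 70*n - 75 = (n + 1)*(n^5 - 7*n^4 - 6*n^3 + 82*n^2 + 5*n - 75) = (n - 5)*(n + 1)*(n^4 - 2*n^3 - 16*n^2 + 2*n + 15) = (n - 5)*(n + 1)*(n + 3)*(n^3 - 5*n^2 - n + 5) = (n - 5)^2*(n + 1)*(n + 3)*(n^2 - 1) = (n - 5)^2*(n + 1)^2*(n + 3)*(n - 1)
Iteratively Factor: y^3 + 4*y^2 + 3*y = (y + 3)*(y^2 + y) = y*(y + 3)*(y + 1)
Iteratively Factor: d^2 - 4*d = (d - 4)*(d)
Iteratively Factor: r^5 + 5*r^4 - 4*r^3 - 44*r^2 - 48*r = (r + 4)*(r^4 + r^3 - 8*r^2 - 12*r) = (r - 3)*(r + 4)*(r^3 + 4*r^2 + 4*r) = r*(r - 3)*(r + 4)*(r^2 + 4*r + 4) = r*(r - 3)*(r + 2)*(r + 4)*(r + 2)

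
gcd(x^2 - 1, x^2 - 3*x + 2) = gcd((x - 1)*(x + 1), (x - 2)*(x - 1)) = x - 1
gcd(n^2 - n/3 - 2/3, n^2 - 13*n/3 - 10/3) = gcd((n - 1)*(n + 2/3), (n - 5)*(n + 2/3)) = n + 2/3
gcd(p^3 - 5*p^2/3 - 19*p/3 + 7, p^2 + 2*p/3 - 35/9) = p + 7/3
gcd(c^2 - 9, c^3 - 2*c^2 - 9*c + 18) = c^2 - 9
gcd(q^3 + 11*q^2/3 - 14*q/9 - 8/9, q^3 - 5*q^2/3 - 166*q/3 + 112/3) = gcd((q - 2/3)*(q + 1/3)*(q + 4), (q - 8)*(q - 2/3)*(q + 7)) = q - 2/3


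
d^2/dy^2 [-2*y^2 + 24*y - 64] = -4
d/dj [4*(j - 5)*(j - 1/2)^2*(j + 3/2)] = 16*j^3 - 54*j^2 - 30*j + 53/2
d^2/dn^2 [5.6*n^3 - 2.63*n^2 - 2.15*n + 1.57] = 33.6*n - 5.26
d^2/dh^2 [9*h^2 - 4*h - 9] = 18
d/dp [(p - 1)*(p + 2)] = 2*p + 1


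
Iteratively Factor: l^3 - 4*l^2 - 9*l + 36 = (l + 3)*(l^2 - 7*l + 12) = (l - 4)*(l + 3)*(l - 3)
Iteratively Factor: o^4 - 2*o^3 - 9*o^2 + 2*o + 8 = (o + 1)*(o^3 - 3*o^2 - 6*o + 8) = (o + 1)*(o + 2)*(o^2 - 5*o + 4) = (o - 4)*(o + 1)*(o + 2)*(o - 1)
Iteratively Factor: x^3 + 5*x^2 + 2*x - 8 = (x + 2)*(x^2 + 3*x - 4) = (x + 2)*(x + 4)*(x - 1)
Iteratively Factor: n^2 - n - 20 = (n + 4)*(n - 5)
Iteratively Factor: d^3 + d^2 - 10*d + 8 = (d + 4)*(d^2 - 3*d + 2) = (d - 1)*(d + 4)*(d - 2)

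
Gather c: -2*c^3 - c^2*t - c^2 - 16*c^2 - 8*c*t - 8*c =-2*c^3 + c^2*(-t - 17) + c*(-8*t - 8)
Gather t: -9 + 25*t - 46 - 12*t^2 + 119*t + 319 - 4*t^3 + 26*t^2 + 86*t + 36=-4*t^3 + 14*t^2 + 230*t + 300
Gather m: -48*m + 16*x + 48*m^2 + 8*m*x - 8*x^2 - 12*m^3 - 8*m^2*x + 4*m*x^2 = -12*m^3 + m^2*(48 - 8*x) + m*(4*x^2 + 8*x - 48) - 8*x^2 + 16*x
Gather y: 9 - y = 9 - y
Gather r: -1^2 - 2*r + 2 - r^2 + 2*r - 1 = -r^2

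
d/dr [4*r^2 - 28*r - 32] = 8*r - 28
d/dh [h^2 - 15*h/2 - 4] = 2*h - 15/2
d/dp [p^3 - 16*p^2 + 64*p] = 3*p^2 - 32*p + 64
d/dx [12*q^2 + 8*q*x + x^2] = 8*q + 2*x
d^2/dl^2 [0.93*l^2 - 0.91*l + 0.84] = 1.86000000000000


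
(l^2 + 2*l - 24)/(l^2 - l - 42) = (l - 4)/(l - 7)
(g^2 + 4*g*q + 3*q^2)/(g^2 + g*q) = (g + 3*q)/g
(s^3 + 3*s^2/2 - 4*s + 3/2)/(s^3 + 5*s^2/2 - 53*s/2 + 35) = (2*s^3 + 3*s^2 - 8*s + 3)/(2*s^3 + 5*s^2 - 53*s + 70)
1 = 1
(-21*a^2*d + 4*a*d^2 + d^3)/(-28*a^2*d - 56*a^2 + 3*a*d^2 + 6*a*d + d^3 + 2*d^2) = d*(3*a - d)/(4*a*d + 8*a - d^2 - 2*d)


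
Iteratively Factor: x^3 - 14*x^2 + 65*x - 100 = (x - 4)*(x^2 - 10*x + 25) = (x - 5)*(x - 4)*(x - 5)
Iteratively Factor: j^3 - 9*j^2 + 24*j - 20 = (j - 2)*(j^2 - 7*j + 10) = (j - 5)*(j - 2)*(j - 2)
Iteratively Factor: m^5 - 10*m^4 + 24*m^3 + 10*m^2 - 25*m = (m + 1)*(m^4 - 11*m^3 + 35*m^2 - 25*m) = m*(m + 1)*(m^3 - 11*m^2 + 35*m - 25) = m*(m - 5)*(m + 1)*(m^2 - 6*m + 5) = m*(m - 5)*(m - 1)*(m + 1)*(m - 5)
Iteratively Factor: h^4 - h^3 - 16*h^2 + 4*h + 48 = (h + 2)*(h^3 - 3*h^2 - 10*h + 24) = (h - 4)*(h + 2)*(h^2 + h - 6) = (h - 4)*(h + 2)*(h + 3)*(h - 2)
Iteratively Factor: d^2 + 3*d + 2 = (d + 2)*(d + 1)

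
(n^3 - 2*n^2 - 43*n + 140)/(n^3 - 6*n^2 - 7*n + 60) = (n + 7)/(n + 3)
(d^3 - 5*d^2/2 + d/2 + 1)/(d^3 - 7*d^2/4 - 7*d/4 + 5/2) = 2*(2*d + 1)/(4*d + 5)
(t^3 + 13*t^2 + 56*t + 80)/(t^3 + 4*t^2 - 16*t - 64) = (t + 5)/(t - 4)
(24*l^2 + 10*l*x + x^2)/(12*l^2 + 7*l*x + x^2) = (6*l + x)/(3*l + x)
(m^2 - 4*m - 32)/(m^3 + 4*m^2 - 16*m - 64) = (m - 8)/(m^2 - 16)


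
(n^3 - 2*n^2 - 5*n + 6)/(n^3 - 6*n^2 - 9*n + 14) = (n - 3)/(n - 7)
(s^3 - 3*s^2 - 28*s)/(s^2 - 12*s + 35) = s*(s + 4)/(s - 5)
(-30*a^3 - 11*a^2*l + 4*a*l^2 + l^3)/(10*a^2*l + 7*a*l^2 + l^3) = (-3*a + l)/l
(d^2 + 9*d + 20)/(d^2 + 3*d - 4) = (d + 5)/(d - 1)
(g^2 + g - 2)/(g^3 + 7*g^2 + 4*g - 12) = 1/(g + 6)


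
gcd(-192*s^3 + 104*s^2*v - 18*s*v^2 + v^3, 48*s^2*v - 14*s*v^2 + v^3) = 48*s^2 - 14*s*v + v^2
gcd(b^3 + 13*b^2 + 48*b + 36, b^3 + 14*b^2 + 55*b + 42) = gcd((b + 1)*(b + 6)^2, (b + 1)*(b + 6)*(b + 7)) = b^2 + 7*b + 6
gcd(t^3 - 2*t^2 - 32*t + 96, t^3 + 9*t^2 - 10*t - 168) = t^2 + 2*t - 24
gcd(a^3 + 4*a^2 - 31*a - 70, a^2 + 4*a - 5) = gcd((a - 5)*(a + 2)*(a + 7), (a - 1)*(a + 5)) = 1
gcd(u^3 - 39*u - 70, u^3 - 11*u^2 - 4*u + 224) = u - 7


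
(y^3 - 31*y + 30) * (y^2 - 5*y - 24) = y^5 - 5*y^4 - 55*y^3 + 185*y^2 + 594*y - 720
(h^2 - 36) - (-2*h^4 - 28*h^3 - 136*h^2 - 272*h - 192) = 2*h^4 + 28*h^3 + 137*h^2 + 272*h + 156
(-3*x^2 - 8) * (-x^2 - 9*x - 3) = 3*x^4 + 27*x^3 + 17*x^2 + 72*x + 24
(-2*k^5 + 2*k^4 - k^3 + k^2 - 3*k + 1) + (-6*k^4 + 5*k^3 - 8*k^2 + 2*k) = -2*k^5 - 4*k^4 + 4*k^3 - 7*k^2 - k + 1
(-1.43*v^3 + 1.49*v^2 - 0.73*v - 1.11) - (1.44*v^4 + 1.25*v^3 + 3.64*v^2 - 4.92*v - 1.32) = -1.44*v^4 - 2.68*v^3 - 2.15*v^2 + 4.19*v + 0.21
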